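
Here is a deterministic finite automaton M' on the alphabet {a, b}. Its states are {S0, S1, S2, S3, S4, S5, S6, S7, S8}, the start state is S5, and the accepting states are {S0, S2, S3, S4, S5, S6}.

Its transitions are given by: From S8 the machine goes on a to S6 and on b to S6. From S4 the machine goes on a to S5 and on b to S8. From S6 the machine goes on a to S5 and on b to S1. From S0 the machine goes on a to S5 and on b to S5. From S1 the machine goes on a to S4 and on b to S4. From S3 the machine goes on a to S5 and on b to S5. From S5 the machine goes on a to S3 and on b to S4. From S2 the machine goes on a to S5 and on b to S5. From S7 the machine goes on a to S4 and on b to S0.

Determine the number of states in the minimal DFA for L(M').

4

Reachable states from the start: {S1,S3,S4,S5,S6,S8}. Unreachable: {S0,S2,S7} — drop them.
P0 = {S3,S4,S5,S6} | {S1,S8}.
On input b, block {S3,S4,S5,S6} splits into {S3,S5} and {S4,S6}.
Split {S3,S5} by δ(·,b) → {S3} and {S5}.
The partition is now stable with 4 blocks: {S3} | {S1,S8} | {S4,S6} | {S5}.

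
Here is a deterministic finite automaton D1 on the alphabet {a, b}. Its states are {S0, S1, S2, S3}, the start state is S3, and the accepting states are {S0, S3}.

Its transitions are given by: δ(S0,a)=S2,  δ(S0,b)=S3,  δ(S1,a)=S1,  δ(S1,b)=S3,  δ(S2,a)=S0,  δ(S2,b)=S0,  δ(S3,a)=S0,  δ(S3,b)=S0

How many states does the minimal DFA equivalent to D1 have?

3

Reachable states from the start: {S0,S2,S3}. Unreachable: {S1} — drop them.
Start with accepting vs non-accepting: {S0,S3} | {S2}.
On input a, block {S0,S3} splits into {S0} and {S3}.
No further refinement is possible. Final partition (3 blocks): {S0} | {S2} | {S3}.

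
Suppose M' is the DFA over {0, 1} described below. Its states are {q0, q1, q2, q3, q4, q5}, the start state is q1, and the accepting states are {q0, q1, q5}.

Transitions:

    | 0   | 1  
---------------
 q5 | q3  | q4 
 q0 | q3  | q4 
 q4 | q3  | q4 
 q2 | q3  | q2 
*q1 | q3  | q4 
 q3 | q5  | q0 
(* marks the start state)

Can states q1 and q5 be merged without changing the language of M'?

Yes

Reachable states from the start: {q0,q1,q3,q4,q5}. Unreachable: {q2} — drop them.
P0 = {q0,q1,q5} | {q3,q4}.
On input 0, block {q3,q4} splits into {q3} and {q4}.
Stable partition: {q0,q1,q5} | {q3} | {q4} — 3 equivalence classes.
q1 and q5 lie in the same block of the stable partition, so they are equivalent — no string distinguishes them.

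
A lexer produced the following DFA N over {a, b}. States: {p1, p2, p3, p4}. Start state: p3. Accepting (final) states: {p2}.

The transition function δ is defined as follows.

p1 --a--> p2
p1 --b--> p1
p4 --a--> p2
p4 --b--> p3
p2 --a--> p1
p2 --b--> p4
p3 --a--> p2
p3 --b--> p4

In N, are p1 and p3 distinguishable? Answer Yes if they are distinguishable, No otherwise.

Initial partition by acceptance: {p2} | {p1,p3,p4}.
The partition is now stable with 2 blocks: {p2} | {p1,p3,p4}.
p1 and p3 lie in the same block of the stable partition, so they are equivalent — no string distinguishes them.

No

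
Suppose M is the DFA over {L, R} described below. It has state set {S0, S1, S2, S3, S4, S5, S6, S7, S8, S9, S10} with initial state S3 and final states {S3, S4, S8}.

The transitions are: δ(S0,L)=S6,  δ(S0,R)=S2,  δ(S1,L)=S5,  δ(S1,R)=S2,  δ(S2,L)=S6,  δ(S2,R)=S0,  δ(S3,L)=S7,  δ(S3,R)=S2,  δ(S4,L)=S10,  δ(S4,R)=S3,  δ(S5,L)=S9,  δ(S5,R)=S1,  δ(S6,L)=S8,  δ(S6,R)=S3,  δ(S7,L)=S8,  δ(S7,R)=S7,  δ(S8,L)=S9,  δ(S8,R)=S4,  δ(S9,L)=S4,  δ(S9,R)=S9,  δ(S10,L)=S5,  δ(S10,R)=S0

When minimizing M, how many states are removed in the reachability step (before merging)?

A breadth-first search from the start state visits every state.

0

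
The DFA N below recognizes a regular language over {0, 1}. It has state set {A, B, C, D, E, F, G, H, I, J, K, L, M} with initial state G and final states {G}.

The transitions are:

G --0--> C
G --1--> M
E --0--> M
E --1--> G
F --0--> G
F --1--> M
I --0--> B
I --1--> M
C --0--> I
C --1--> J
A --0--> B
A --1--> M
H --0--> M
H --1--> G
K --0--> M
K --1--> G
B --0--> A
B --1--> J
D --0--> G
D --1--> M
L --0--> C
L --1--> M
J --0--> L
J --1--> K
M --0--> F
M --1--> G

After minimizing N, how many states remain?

States {D,E,H} cannot be reached from the start state, so discard them.
Initial partition by acceptance: {G} | {A,B,C,F,I,J,K,L,M}.
Refine {A,B,C,F,I,J,K,L,M} on symbol 0: members go to different blocks, giving {A,B,C,I,J,K,L,M} and {F}.
Refine {A,B,C,I,J,K,L,M} on symbol 0: members go to different blocks, giving {A,B,C,I,J,K,L} and {M}.
Split {A,B,C,I,J,K,L} by δ(·,0) → {A,B,C,I,J,L} and {K}.
Split {A,B,C,I,J,L} by δ(·,1) → {A,I,L} and {B,C} and {J}.
Stable partition: {G} | {A,I,L} | {F} | {M} | {K} | {B,C} | {J} — 7 equivalence classes.

7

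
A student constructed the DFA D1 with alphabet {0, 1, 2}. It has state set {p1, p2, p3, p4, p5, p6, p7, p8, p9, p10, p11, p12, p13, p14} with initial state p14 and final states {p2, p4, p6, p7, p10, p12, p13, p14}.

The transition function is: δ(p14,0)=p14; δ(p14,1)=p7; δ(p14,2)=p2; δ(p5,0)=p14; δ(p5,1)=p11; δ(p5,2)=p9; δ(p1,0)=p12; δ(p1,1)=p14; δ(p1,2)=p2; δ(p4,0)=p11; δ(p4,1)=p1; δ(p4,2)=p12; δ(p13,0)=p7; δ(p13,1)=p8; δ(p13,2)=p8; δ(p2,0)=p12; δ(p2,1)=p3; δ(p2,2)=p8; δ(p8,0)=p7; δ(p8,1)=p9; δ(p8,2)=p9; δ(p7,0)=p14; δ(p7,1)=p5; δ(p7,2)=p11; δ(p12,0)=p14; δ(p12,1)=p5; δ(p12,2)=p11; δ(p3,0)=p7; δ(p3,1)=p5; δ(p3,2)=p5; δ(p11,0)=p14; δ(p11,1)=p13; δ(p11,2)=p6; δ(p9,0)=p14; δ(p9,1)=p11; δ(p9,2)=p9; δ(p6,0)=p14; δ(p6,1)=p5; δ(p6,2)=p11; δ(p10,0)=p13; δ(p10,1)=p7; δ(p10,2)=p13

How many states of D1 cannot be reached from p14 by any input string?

3

No path from p14 leads to p1, p4, p10; the other 11 states are all reachable.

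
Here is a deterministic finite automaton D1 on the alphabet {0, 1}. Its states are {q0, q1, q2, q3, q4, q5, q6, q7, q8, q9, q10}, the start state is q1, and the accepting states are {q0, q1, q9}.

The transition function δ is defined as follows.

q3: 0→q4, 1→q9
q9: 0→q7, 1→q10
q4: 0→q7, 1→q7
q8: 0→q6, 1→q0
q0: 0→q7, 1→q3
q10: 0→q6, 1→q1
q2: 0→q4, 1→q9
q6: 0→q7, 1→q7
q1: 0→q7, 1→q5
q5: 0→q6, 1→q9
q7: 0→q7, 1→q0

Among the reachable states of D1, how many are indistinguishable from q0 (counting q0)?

First remove the unreachable states {q2,q8}; 9 states remain.
Initial partition by acceptance: {q0,q1,q9} | {q3,q4,q5,q6,q7,q10}.
On input 1, block {q3,q4,q5,q6,q7,q10} splits into {q3,q5,q7,q10} and {q4,q6}.
Split {q3,q5,q7,q10} by δ(·,0) → {q3,q5,q10} and {q7}.
No further refinement is possible. Final partition (4 blocks): {q0,q1,q9} | {q3,q5,q10} | {q4,q6} | {q7}.
The equivalence class containing q0 is {q0,q1,q9}, of size 3.

3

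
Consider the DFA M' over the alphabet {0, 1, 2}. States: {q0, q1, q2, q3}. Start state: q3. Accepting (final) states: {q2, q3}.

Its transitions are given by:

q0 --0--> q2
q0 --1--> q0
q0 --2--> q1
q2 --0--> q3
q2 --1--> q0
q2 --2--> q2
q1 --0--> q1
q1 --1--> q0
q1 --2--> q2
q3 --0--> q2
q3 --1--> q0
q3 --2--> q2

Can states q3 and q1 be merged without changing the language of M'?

Start with accepting vs non-accepting: {q2,q3} | {q0,q1}.
Refine {q0,q1} on symbol 0: members go to different blocks, giving {q0} and {q1}.
Stable partition: {q2,q3} | {q0} | {q1} — 3 equivalence classes.
q3 and q1 end up in different blocks, so they are distinguishable. For instance, the string 'ε' is accepted from only q3.

No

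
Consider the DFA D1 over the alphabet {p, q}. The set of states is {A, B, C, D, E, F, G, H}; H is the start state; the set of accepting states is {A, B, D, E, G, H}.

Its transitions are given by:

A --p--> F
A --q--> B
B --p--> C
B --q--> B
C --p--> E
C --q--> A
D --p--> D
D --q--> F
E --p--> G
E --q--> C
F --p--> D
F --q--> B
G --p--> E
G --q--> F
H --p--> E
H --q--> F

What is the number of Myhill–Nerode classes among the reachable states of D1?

3

Initial partition by acceptance: {A,B,D,E,G,H} | {C,F}.
Split {A,B,D,E,G,H} by δ(·,p) → {D,E,G,H} and {A,B}.
Stable partition: {D,E,G,H} | {C,F} | {A,B} — 3 equivalence classes.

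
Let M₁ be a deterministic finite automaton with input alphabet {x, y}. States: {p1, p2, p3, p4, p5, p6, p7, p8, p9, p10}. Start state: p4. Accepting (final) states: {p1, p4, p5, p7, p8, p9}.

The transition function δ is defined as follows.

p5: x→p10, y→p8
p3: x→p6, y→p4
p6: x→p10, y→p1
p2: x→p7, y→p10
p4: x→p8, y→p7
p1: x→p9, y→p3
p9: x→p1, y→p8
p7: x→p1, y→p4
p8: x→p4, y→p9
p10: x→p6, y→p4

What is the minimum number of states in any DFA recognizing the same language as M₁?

First remove the unreachable states {p2,p5}; 8 states remain.
Start with accepting vs non-accepting: {p1,p4,p7,p8,p9} | {p3,p6,p10}.
On input y, block {p1,p4,p7,p8,p9} splits into {p4,p7,p8,p9} and {p1}.
On input x, block {p4,p7,p8,p9} splits into {p4,p8} and {p7,p9}.
Split {p3,p6,p10} by δ(·,y) → {p3,p10} and {p6}.
The partition is now stable with 5 blocks: {p4,p8} | {p3,p10} | {p1} | {p7,p9} | {p6}.

5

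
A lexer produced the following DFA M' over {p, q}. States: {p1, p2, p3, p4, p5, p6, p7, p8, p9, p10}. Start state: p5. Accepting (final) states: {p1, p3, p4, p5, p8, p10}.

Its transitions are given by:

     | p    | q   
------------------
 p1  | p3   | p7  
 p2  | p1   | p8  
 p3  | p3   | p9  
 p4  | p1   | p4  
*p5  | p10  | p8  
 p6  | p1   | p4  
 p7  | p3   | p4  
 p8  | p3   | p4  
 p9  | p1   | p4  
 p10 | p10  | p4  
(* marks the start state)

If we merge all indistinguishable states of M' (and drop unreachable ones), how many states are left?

Reachable states from the start: {p1,p3,p4,p5,p7,p8,p9,p10}. Unreachable: {p2,p6} — drop them.
Start with accepting vs non-accepting: {p1,p3,p4,p5,p8,p10} | {p7,p9}.
Split {p1,p3,p4,p5,p8,p10} by δ(·,q) → {p4,p5,p8,p10} and {p1,p3}.
Split {p4,p5,p8,p10} by δ(·,p) → {p4,p8} and {p5,p10}.
The partition is now stable with 4 blocks: {p4,p8} | {p7,p9} | {p1,p3} | {p5,p10}.

4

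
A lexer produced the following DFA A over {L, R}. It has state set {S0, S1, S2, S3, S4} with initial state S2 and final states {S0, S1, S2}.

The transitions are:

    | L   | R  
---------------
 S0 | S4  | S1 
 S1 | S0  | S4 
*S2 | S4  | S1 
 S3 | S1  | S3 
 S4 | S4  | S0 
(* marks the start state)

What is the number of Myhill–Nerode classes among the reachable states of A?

3

Reachable states from the start: {S0,S1,S2,S4}. Unreachable: {S3} — drop them.
Initial partition by acceptance: {S0,S1,S2} | {S4}.
Refine {S0,S1,S2} on symbol L: members go to different blocks, giving {S0,S2} and {S1}.
Stable partition: {S0,S2} | {S4} | {S1} — 3 equivalence classes.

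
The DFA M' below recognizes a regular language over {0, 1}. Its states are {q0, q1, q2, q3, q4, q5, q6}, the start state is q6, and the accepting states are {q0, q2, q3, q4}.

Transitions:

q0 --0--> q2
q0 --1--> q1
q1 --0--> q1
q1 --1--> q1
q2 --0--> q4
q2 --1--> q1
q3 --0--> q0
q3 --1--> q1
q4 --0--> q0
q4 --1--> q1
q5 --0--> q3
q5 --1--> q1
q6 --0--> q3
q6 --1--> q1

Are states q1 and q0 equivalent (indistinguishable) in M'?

No

Reachable states from the start: {q0,q1,q2,q3,q4,q6}. Unreachable: {q5} — drop them.
Initial partition by acceptance: {q0,q2,q3,q4} | {q1,q6}.
Refine {q1,q6} on symbol 0: members go to different blocks, giving {q1} and {q6}.
Stable partition: {q0,q2,q3,q4} | {q1} | {q6} — 3 equivalence classes.
q1 and q0 end up in different blocks, so they are distinguishable. For instance, the string 'ε' is accepted from only q0.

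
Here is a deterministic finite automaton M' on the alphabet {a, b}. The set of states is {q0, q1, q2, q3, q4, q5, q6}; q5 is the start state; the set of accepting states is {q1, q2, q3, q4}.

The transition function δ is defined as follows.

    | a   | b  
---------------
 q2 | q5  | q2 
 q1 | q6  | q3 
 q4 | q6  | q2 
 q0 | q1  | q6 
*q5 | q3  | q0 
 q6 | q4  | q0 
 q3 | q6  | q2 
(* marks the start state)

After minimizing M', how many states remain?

2

Initial partition by acceptance: {q1,q2,q3,q4} | {q0,q5,q6}.
Stable partition: {q1,q2,q3,q4} | {q0,q5,q6} — 2 equivalence classes.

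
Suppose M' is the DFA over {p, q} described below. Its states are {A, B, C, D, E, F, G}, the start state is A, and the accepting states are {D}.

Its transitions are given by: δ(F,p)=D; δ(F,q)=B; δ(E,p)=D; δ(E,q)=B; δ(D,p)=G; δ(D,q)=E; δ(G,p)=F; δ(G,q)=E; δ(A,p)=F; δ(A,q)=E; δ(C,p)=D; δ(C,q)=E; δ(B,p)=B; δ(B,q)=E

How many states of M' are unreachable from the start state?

1

BFS from A reaches {A, B, D, E, F, G}; the 1 state(s) C are never visited.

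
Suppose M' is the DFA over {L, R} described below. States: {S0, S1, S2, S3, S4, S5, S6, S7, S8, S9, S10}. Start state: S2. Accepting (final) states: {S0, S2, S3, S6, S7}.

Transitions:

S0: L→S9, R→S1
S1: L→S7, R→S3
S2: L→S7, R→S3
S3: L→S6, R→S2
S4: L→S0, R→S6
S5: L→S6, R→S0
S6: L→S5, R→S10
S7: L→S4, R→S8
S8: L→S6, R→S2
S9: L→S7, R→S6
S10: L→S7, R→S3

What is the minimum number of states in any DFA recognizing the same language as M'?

4

Initial partition by acceptance: {S0,S2,S3,S6,S7} | {S1,S4,S5,S8,S9,S10}.
On input L, block {S0,S2,S3,S6,S7} splits into {S0,S6,S7} and {S2,S3}.
On input R, block {S1,S4,S5,S8,S9,S10} splits into {S1,S8,S10} and {S4,S5,S9}.
No further refinement is possible. Final partition (4 blocks): {S0,S6,S7} | {S1,S8,S10} | {S2,S3} | {S4,S5,S9}.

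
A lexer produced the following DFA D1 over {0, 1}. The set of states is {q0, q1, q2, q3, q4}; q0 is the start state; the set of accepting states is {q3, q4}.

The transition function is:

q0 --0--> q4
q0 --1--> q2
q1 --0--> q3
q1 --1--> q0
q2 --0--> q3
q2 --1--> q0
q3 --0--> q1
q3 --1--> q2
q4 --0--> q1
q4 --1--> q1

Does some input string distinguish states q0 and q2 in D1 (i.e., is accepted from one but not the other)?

All states are reachable from the start state.
P0 = {q3,q4} | {q0,q1,q2}.
No further refinement is possible. Final partition (2 blocks): {q3,q4} | {q0,q1,q2}.
q0 and q2 lie in the same block of the stable partition, so they are equivalent — no string distinguishes them.

No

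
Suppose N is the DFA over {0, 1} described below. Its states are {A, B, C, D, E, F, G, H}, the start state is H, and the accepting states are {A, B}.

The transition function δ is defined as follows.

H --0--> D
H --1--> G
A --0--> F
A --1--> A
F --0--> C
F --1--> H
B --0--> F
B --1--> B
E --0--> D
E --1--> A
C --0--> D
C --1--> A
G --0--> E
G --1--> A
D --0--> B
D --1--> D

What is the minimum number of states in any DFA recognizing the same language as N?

Every state is reachable, so we keep all 8.
Start with accepting vs non-accepting: {A,B} | {C,D,E,F,G,H}.
On input 0, block {C,D,E,F,G,H} splits into {C,E,F,G,H} and {D}.
Split {C,E,F,G,H} by δ(·,0) → {C,E,H} and {F,G}.
On input 1, block {C,E,H} splits into {C,E} and {H}.
Refine {F,G} on symbol 1: members go to different blocks, giving {F} and {G}.
The partition is now stable with 6 blocks: {A,B} | {C,E} | {D} | {F} | {H} | {G}.

6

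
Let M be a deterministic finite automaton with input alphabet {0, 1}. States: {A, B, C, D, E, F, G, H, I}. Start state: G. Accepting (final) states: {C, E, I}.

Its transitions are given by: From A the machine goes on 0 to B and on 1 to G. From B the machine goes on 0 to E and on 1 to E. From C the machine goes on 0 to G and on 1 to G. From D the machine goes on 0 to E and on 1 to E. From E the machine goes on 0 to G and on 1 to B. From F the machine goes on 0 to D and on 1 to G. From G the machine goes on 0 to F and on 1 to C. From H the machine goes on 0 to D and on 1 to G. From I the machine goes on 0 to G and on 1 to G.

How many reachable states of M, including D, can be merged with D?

2

States {A,H,I} cannot be reached from the start state, so discard them.
P0 = {C,E} | {B,D,F,G}.
Split {B,D,F,G} by δ(·,0) → {B,D} and {F,G}.
On input 1, block {C,E} splits into {C} and {E}.
On input 0, block {F,G} splits into {F} and {G}.
The partition is now stable with 5 blocks: {C} | {B,D} | {F} | {E} | {G}.
The equivalence class containing D is {B,D}, of size 2.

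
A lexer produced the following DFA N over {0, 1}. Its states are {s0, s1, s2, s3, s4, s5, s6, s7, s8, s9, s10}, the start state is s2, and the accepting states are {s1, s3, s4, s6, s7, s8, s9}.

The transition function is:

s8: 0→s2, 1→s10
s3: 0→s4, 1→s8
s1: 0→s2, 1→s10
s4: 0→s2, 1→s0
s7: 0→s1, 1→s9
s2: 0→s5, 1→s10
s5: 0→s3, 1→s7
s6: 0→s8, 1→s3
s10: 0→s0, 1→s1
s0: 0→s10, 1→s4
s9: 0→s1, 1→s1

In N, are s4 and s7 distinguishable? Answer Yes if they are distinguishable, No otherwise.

Yes

First remove the unreachable states {s6}; 10 states remain.
Initial partition by acceptance: {s1,s3,s4,s7,s8,s9} | {s0,s2,s5,s10}.
On input 0, block {s1,s3,s4,s7,s8,s9} splits into {s1,s4,s8} and {s3,s7,s9}.
Split {s0,s2,s5,s10} by δ(·,0) → {s0,s2,s10} and {s5}.
On input 0, block {s0,s2,s10} splits into {s0,s10} and {s2}.
Split {s3,s7,s9} by δ(·,1) → {s3,s9} and {s7}.
The partition is now stable with 6 blocks: {s1,s4,s8} | {s0,s10} | {s3,s9} | {s5} | {s2} | {s7}.
s4 and s7 end up in different blocks, so they are distinguishable. For instance, the string '0' is accepted from only s7.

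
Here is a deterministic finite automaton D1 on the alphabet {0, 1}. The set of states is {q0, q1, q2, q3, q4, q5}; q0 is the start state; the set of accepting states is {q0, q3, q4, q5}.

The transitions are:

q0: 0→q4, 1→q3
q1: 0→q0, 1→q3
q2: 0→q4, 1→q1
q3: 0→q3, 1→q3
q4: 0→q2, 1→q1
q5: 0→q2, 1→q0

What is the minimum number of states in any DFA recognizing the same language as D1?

5

States {q5} cannot be reached from the start state, so discard them.
Start with accepting vs non-accepting: {q0,q3,q4} | {q1,q2}.
Refine {q0,q3,q4} on symbol 0: members go to different blocks, giving {q0,q3} and {q4}.
Refine {q0,q3} on symbol 0: members go to different blocks, giving {q0} and {q3}.
Split {q1,q2} by δ(·,0) → {q1} and {q2}.
No further refinement is possible. Final partition (5 blocks): {q0} | {q1} | {q4} | {q3} | {q2}.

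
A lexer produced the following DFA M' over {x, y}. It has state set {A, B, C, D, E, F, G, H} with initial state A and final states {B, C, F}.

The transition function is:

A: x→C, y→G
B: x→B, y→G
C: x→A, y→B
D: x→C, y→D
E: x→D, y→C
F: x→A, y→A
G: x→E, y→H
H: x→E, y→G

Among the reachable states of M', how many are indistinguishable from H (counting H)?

First remove the unreachable states {F}; 7 states remain.
P0 = {B,C} | {A,D,E,G,H}.
Split {B,C} by δ(·,x) → {B} and {C}.
On input x, block {A,D,E,G,H} splits into {E,G,H} and {A,D}.
Split {E,G,H} by δ(·,x) → {G,H} and {E}.
Refine {A,D} on symbol y: members go to different blocks, giving {A} and {D}.
The partition is now stable with 6 blocks: {B} | {G,H} | {C} | {A} | {E} | {D}.
The equivalence class containing H is {G,H}, of size 2.

2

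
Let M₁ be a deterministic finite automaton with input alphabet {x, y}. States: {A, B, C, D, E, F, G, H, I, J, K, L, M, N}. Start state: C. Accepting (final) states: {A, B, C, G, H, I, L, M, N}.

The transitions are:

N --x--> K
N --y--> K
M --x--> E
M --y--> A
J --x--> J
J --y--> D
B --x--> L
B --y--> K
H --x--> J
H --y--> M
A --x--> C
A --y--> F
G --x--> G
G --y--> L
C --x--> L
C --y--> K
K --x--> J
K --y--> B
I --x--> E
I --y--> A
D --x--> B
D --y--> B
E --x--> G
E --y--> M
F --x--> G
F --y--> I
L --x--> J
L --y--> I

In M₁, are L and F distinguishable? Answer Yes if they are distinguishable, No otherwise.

Yes

Reachable states from the start: {A,B,C,D,E,F,G,I,J,K,L,M}. Unreachable: {H,N} — drop them.
P0 = {A,B,C,G,I,L,M} | {D,E,F,J,K}.
Split {A,B,C,G,I,L,M} by δ(·,x) → {A,B,C,G} and {I,L,M}.
Refine {A,B,C,G} on symbol x: members go to different blocks, giving {A,G} and {B,C}.
On input x, block {A,G} splits into {A} and {G}.
On input x, block {D,E,F,J,K} splits into {E,F} and {J,K} and {D}.
Refine {I,L,M} on symbol x: members go to different blocks, giving {I,M} and {L}.
Refine {J,K} on symbol y: members go to different blocks, giving {J} and {K}.
No further refinement is possible. Final partition (9 blocks): {A} | {E,F} | {I,M} | {B,C} | {G} | {J} | {D} | {L} | {K}.
L and F end up in different blocks, so they are distinguishable. For instance, the string 'ε' is accepted from only L.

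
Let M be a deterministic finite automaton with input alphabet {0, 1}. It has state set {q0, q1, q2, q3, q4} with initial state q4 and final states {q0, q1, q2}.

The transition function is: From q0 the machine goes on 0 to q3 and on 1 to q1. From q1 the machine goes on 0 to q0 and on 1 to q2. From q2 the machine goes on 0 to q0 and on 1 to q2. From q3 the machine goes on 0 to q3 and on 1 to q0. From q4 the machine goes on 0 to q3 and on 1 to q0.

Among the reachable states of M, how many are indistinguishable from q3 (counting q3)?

All states are reachable from the start state.
P0 = {q0,q1,q2} | {q3,q4}.
On input 0, block {q0,q1,q2} splits into {q1,q2} and {q0}.
The partition is now stable with 3 blocks: {q1,q2} | {q3,q4} | {q0}.
The equivalence class containing q3 is {q3,q4}, of size 2.

2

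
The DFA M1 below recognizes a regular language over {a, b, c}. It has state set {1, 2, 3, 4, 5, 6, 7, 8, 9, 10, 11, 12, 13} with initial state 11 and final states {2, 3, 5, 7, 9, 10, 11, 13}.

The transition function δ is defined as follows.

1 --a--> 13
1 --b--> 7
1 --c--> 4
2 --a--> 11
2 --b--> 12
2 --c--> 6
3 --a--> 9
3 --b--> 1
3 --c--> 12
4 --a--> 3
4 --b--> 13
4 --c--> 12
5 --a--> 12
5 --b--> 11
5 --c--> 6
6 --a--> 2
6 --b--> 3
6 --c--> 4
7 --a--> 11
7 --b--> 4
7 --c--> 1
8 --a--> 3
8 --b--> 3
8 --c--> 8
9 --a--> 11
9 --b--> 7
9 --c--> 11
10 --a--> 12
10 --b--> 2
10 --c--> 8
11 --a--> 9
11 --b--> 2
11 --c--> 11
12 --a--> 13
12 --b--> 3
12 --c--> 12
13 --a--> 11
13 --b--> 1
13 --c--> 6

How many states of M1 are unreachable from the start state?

Starting at 11 and following transitions, the reachable set is {1, 2, 3, 4, 6, 7, 9, 11, 12, 13}. That leaves 5, 8, 10 unreachable — 3 in total.

3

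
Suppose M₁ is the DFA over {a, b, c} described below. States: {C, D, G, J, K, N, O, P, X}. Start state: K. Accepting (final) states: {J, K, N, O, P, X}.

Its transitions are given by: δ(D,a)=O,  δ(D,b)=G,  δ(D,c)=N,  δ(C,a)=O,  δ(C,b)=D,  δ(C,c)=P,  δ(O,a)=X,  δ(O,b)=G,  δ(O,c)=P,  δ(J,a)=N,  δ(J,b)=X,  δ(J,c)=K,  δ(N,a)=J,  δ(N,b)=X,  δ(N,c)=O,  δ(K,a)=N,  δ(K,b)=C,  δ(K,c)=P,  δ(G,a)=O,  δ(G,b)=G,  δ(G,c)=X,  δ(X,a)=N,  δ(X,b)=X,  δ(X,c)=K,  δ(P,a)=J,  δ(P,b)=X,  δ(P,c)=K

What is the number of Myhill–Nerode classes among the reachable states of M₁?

3

Every state is reachable, so we keep all 9.
Start with accepting vs non-accepting: {J,K,N,O,P,X} | {C,D,G}.
Refine {J,K,N,O,P,X} on symbol b: members go to different blocks, giving {J,N,P,X} and {K,O}.
The partition is now stable with 3 blocks: {J,N,P,X} | {C,D,G} | {K,O}.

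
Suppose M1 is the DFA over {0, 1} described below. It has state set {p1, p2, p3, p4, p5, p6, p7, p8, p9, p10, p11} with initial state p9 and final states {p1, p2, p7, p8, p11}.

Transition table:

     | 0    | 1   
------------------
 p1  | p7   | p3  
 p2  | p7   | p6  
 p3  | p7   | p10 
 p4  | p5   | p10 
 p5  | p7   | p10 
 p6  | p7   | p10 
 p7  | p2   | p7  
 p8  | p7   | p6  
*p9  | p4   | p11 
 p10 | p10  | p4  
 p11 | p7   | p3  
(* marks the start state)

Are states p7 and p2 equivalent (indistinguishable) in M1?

No

States {p1,p8} cannot be reached from the start state, so discard them.
Start with accepting vs non-accepting: {p2,p7,p11} | {p3,p4,p5,p6,p9,p10}.
Refine {p2,p7,p11} on symbol 1: members go to different blocks, giving {p2,p11} and {p7}.
On input 0, block {p3,p4,p5,p6,p9,p10} splits into {p3,p5,p6} and {p4,p9,p10}.
On input 0, block {p4,p9,p10} splits into {p9,p10} and {p4}.
On input 0, block {p9,p10} splits into {p9} and {p10}.
The partition is now stable with 6 blocks: {p2,p11} | {p3,p5,p6} | {p7} | {p9} | {p4} | {p10}.
p7 and p2 end up in different blocks, so they are distinguishable. For instance, the string '1' is accepted from only p7.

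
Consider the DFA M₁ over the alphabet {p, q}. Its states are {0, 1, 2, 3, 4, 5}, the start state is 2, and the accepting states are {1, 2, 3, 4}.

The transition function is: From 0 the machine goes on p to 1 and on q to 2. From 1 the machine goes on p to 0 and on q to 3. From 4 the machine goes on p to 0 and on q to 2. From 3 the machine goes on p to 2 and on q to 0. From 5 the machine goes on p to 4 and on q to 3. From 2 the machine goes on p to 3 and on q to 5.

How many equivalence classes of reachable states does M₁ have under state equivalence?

Initial partition by acceptance: {1,2,3,4} | {0,5}.
Split {1,2,3,4} by δ(·,p) → {1,4} and {2,3}.
The partition is now stable with 3 blocks: {1,4} | {0,5} | {2,3}.

3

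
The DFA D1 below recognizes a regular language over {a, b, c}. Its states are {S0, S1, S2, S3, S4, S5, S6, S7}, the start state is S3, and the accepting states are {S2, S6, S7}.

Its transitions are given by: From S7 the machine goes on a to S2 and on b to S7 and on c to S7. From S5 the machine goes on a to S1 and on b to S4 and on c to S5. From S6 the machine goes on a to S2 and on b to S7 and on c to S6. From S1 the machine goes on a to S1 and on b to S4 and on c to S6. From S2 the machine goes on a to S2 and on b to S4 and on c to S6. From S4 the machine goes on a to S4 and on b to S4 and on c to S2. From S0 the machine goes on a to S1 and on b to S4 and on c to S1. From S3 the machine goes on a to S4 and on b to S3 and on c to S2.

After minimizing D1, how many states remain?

3

First remove the unreachable states {S0,S1,S5}; 5 states remain.
Initial partition by acceptance: {S2,S6,S7} | {S3,S4}.
Split {S2,S6,S7} by δ(·,b) → {S6,S7} and {S2}.
Stable partition: {S6,S7} | {S3,S4} | {S2} — 3 equivalence classes.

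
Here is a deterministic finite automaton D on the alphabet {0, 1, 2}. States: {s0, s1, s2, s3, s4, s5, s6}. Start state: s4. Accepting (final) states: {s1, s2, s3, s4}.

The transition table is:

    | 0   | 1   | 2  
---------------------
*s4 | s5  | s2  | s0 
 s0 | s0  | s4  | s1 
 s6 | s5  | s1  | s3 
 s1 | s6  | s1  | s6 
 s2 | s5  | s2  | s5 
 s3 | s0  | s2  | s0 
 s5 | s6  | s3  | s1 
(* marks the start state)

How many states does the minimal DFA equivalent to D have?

2

All states are reachable from the start state.
Start with accepting vs non-accepting: {s1,s2,s3,s4} | {s0,s5,s6}.
The partition is now stable with 2 blocks: {s1,s2,s3,s4} | {s0,s5,s6}.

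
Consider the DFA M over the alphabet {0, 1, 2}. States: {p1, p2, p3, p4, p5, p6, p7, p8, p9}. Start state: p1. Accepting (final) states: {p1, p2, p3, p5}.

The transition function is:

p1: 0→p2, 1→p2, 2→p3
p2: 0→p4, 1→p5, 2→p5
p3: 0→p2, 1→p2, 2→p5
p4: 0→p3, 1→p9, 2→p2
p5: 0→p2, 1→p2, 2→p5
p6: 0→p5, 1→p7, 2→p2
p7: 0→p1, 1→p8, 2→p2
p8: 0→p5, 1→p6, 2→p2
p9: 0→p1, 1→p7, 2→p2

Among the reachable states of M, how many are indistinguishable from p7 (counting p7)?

All states are reachable from the start state.
Start with accepting vs non-accepting: {p1,p2,p3,p5} | {p4,p6,p7,p8,p9}.
On input 0, block {p1,p2,p3,p5} splits into {p1,p3,p5} and {p2}.
The partition is now stable with 3 blocks: {p1,p3,p5} | {p4,p6,p7,p8,p9} | {p2}.
The equivalence class containing p7 is {p4,p6,p7,p8,p9}, of size 5.

5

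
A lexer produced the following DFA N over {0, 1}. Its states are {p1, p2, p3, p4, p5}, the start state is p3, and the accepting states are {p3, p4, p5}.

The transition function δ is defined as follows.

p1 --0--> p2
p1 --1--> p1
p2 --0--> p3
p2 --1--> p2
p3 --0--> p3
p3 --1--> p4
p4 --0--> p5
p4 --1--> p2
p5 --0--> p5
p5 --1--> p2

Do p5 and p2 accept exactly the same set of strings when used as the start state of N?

No

States {p1} cannot be reached from the start state, so discard them.
Initial partition by acceptance: {p3,p4,p5} | {p2}.
On input 1, block {p3,p4,p5} splits into {p4,p5} and {p3}.
The partition is now stable with 3 blocks: {p4,p5} | {p2} | {p3}.
p5 and p2 end up in different blocks, so they are distinguishable. For instance, the string 'ε' is accepted from only p5.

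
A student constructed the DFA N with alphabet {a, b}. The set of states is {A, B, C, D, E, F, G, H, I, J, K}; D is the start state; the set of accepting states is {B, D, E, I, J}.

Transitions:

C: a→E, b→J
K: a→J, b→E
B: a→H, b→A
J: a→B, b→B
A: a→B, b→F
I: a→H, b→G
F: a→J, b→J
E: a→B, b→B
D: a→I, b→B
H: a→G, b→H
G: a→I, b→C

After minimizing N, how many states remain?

5

Reachable states from the start: {A,B,C,D,E,F,G,H,I,J}. Unreachable: {K} — drop them.
Start with accepting vs non-accepting: {B,D,E,I,J} | {A,C,F,G,H}.
Refine {B,D,E,I,J} on symbol a: members go to different blocks, giving {D,E,J} and {B,I}.
Refine {A,C,F,G,H} on symbol a: members go to different blocks, giving {A,G} and {C,F} and {H}.
Stable partition: {D,E,J} | {A,G} | {B,I} | {C,F} | {H} — 5 equivalence classes.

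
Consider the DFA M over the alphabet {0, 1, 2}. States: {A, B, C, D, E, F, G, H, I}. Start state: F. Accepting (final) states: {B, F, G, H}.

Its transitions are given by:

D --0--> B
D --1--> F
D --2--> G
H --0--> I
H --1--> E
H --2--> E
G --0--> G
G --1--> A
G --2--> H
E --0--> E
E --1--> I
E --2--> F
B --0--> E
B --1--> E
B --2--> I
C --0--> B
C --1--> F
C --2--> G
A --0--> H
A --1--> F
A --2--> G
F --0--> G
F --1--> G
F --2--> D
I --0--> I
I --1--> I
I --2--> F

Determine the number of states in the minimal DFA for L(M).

5

States {C} cannot be reached from the start state, so discard them.
Initial partition by acceptance: {B,F,G,H} | {A,D,E,I}.
On input 0, block {B,F,G,H} splits into {B,H} and {F,G}.
On input 0, block {A,D,E,I} splits into {A,D} and {E,I}.
Refine {F,G} on symbol 1: members go to different blocks, giving {F} and {G}.
No further refinement is possible. Final partition (5 blocks): {B,H} | {A,D} | {F} | {E,I} | {G}.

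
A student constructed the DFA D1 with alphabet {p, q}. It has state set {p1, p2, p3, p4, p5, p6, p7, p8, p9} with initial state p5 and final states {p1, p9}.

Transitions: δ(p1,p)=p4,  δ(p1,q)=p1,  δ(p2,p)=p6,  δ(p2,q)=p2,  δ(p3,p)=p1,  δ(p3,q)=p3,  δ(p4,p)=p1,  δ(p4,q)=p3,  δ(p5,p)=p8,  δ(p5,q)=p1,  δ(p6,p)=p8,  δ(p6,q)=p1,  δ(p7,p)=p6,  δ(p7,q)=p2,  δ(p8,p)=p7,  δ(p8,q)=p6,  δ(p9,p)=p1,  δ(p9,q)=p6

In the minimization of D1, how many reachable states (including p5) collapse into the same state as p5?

2

Reachable states from the start: {p1,p2,p3,p4,p5,p6,p7,p8}. Unreachable: {p9} — drop them.
Initial partition by acceptance: {p1} | {p2,p3,p4,p5,p6,p7,p8}.
Split {p2,p3,p4,p5,p6,p7,p8} by δ(·,p) → {p2,p5,p6,p7,p8} and {p3,p4}.
On input q, block {p2,p5,p6,p7,p8} splits into {p2,p7,p8} and {p5,p6}.
Split {p2,p7,p8} by δ(·,p) → {p2,p7} and {p8}.
No further refinement is possible. Final partition (5 blocks): {p1} | {p2,p7} | {p3,p4} | {p5,p6} | {p8}.
State p5 belongs to the block {p5,p6}, which has 2 states.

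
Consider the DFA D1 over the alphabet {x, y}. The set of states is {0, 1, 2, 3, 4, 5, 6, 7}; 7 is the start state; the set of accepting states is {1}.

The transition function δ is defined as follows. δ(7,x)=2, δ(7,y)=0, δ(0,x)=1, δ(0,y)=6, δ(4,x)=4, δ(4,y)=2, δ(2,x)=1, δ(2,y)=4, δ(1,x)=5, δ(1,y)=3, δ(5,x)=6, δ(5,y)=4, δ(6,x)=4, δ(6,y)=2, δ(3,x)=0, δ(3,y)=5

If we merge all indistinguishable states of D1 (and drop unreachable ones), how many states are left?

6

Initial partition by acceptance: {1} | {0,2,3,4,5,6,7}.
Split {0,2,3,4,5,6,7} by δ(·,x) → {3,4,5,6,7} and {0,2}.
Refine {3,4,5,6,7} on symbol x: members go to different blocks, giving {4,5,6} and {3,7}.
On input y, block {4,5,6} splits into {4,6} and {5}.
Split {3,7} by δ(·,y) → {3} and {7}.
No further refinement is possible. Final partition (6 blocks): {1} | {4,6} | {0,2} | {3} | {5} | {7}.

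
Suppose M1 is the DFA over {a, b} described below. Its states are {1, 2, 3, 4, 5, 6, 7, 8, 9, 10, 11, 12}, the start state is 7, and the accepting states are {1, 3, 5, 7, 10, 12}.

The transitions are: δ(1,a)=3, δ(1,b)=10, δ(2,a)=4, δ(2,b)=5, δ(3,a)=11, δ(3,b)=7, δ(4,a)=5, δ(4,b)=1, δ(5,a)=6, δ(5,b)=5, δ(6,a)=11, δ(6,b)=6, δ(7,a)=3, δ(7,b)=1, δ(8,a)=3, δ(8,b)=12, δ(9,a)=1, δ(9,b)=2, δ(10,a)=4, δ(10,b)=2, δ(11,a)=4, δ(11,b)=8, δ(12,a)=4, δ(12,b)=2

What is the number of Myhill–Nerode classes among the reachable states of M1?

10

First remove the unreachable states {9}; 11 states remain.
Start with accepting vs non-accepting: {1,3,5,7,10,12} | {2,4,6,8,11}.
Refine {1,3,5,7,10,12} on symbol a: members go to different blocks, giving {3,5,10,12} and {1,7}.
Refine {3,5,10,12} on symbol b: members go to different blocks, giving {10,12} and {3} and {5}.
Split {2,4,6,8,11} by δ(·,a) → {2,6,11} and {4} and {8}.
Refine {2,6,11} on symbol a: members go to different blocks, giving {2,11} and {6}.
Split {2,11} by δ(·,b) → {2} and {11}.
Split {1,7} by δ(·,b) → {1} and {7}.
The partition is now stable with 10 blocks: {10,12} | {2} | {1} | {3} | {5} | {4} | {8} | {6} | {11} | {7}.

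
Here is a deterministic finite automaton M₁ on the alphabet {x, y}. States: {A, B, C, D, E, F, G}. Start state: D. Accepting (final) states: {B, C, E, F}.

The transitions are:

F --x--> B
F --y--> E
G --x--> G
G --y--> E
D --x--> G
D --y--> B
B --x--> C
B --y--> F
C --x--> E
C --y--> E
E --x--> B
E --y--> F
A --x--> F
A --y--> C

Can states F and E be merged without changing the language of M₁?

Reachable states from the start: {B,C,D,E,F,G}. Unreachable: {A} — drop them.
Initial partition by acceptance: {B,C,E,F} | {D,G}.
No further refinement is possible. Final partition (2 blocks): {B,C,E,F} | {D,G}.
F and E lie in the same block of the stable partition, so they are equivalent — no string distinguishes them.

Yes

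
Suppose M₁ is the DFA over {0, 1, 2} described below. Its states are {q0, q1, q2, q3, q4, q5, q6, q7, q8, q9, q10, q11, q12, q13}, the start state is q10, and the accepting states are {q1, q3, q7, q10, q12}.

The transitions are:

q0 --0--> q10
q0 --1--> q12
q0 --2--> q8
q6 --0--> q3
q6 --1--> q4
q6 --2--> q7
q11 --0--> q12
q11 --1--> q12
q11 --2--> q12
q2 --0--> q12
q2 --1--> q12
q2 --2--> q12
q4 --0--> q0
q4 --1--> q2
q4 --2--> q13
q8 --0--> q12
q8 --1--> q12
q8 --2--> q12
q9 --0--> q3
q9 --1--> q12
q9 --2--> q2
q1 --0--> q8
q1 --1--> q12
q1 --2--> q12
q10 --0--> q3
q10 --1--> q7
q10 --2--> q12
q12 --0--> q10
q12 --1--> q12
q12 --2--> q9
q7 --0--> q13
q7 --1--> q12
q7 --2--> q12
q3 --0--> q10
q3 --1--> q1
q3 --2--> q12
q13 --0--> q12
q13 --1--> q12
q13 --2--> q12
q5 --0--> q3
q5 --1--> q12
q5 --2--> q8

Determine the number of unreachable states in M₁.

Starting at q10 and following transitions, the reachable set is {q1, q2, q3, q7, q8, q9, q10, q12, q13}. That leaves q0, q4, q5, q6, q11 unreachable — 5 in total.

5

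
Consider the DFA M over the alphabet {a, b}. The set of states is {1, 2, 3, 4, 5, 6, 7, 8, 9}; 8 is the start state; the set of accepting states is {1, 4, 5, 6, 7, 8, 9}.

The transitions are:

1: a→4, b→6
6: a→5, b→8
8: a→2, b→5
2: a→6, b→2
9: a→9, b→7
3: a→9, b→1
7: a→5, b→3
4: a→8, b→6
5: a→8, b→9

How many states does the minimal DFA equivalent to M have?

P0 = {1,4,5,6,7,8,9} | {2,3}.
Refine {1,4,5,6,7,8,9} on symbol a: members go to different blocks, giving {1,4,5,6,7,9} and {8}.
Refine {1,4,5,6,7,9} on symbol a: members go to different blocks, giving {1,6,7,9} and {4,5}.
Refine {1,6,7,9} on symbol a: members go to different blocks, giving {1,6,7} and {9}.
Split {1,6,7} by δ(·,b) → {1} and {6} and {7}.
Refine {2,3} on symbol a: members go to different blocks, giving {2} and {3}.
Refine {4,5} on symbol b: members go to different blocks, giving {4} and {5}.
Stable partition: {1} | {2} | {8} | {4} | {9} | {6} | {7} | {3} | {5} — 9 equivalence classes.

9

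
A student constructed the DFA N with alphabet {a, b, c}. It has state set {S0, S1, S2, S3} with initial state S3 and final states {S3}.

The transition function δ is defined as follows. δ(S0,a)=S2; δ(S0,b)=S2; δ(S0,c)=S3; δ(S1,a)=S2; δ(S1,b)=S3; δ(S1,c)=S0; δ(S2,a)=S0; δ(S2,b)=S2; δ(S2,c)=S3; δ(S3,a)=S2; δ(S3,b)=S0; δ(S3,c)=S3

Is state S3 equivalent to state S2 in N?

States {S1} cannot be reached from the start state, so discard them.
P0 = {S3} | {S0,S2}.
No further refinement is possible. Final partition (2 blocks): {S3} | {S0,S2}.
S3 and S2 end up in different blocks, so they are distinguishable. For instance, the string 'ε' is accepted from only S3.

No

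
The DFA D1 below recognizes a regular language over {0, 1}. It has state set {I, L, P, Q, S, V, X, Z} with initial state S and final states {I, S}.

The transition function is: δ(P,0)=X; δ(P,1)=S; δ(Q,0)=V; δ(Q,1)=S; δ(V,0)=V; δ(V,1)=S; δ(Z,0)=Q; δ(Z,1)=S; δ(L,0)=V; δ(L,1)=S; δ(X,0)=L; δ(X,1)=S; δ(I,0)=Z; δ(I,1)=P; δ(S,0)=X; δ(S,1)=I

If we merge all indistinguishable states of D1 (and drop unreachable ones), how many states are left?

3

Start with accepting vs non-accepting: {I,S} | {L,P,Q,V,X,Z}.
Split {I,S} by δ(·,1) → {I} and {S}.
No further refinement is possible. Final partition (3 blocks): {I} | {L,P,Q,V,X,Z} | {S}.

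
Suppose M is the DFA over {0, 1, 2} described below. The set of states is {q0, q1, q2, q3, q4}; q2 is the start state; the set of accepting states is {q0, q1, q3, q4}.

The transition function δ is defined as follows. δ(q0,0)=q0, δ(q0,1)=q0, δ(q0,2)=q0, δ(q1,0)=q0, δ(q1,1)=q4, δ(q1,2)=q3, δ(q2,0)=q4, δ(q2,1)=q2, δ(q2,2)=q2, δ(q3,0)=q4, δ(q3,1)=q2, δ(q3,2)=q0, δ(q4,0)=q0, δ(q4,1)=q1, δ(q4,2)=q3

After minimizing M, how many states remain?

4

Every state is reachable, so we keep all 5.
Start with accepting vs non-accepting: {q0,q1,q3,q4} | {q2}.
On input 1, block {q0,q1,q3,q4} splits into {q0,q1,q4} and {q3}.
Refine {q0,q1,q4} on symbol 2: members go to different blocks, giving {q1,q4} and {q0}.
Stable partition: {q1,q4} | {q2} | {q3} | {q0} — 4 equivalence classes.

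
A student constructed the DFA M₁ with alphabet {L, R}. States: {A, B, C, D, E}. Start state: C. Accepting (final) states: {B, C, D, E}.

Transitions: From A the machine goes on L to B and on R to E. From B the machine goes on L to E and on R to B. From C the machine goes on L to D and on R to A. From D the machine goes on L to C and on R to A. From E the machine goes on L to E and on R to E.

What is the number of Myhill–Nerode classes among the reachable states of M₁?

3

All states are reachable from the start state.
P0 = {B,C,D,E} | {A}.
Split {B,C,D,E} by δ(·,R) → {B,E} and {C,D}.
Stable partition: {B,E} | {A} | {C,D} — 3 equivalence classes.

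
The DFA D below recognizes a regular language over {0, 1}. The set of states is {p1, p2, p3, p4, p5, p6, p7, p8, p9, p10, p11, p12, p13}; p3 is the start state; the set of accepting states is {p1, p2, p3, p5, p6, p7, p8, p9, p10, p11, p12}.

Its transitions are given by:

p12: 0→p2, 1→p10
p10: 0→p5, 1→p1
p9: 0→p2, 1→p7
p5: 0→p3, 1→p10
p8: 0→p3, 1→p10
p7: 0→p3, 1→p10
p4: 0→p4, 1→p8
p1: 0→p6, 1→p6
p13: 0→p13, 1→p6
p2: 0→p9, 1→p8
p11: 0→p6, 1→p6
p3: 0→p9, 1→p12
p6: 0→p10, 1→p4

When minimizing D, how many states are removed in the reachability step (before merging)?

BFS from p3 reaches {p1, p2, p3, p4, p5, p6, p7, p8, p9, p10, p12}; the 2 state(s) p11, p13 are never visited.

2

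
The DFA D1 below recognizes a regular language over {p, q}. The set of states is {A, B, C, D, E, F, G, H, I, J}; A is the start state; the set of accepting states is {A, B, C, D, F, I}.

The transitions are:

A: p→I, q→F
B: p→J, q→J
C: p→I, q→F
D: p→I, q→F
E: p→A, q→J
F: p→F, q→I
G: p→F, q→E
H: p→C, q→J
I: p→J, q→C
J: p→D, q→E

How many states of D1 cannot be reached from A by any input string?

3

BFS from A reaches {A, C, D, E, F, I, J}; the 3 state(s) B, G, H are never visited.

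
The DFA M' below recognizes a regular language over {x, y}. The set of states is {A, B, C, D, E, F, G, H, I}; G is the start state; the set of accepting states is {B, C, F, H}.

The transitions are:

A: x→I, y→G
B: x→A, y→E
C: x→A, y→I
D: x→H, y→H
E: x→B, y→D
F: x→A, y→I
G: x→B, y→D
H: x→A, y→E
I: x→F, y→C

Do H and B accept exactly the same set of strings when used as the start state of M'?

Yes

All states are reachable from the start state.
Initial partition by acceptance: {B,C,F,H} | {A,D,E,G,I}.
Refine {A,D,E,G,I} on symbol x: members go to different blocks, giving {D,E,G,I} and {A}.
Refine {D,E,G,I} on symbol y: members go to different blocks, giving {D,I} and {E,G}.
On input y, block {B,C,F,H} splits into {B,H} and {C,F}.
On input x, block {D,I} splits into {D} and {I}.
No further refinement is possible. Final partition (6 blocks): {B,H} | {D} | {A} | {E,G} | {C,F} | {I}.
H and B lie in the same block of the stable partition, so they are equivalent — no string distinguishes them.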